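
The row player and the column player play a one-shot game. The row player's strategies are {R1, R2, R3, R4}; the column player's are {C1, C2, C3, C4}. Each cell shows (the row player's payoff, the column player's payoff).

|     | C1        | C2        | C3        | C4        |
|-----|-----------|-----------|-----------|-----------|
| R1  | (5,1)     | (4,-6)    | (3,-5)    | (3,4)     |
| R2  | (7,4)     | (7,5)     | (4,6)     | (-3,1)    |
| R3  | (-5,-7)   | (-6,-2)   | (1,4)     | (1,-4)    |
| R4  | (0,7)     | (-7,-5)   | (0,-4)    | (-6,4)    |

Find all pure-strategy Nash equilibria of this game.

(R1, C4) and (R2, C3)

Find each player's best response to every opponent strategy; NE are the intersections.
The row player's best responses — vs C1: R2 (payoff 7); vs C2: R2 (payoff 7); vs C3: R2 (payoff 4); vs C4: R1 (payoff 3).
The column player's best responses — vs R1: C4 (payoff 4); vs R2: C3 (payoff 6); vs R3: C3 (payoff 4); vs R4: C1 (payoff 7).
Mutual best responses occur at (R1, C4) and (R2, C3); at each, neither player gains by switching.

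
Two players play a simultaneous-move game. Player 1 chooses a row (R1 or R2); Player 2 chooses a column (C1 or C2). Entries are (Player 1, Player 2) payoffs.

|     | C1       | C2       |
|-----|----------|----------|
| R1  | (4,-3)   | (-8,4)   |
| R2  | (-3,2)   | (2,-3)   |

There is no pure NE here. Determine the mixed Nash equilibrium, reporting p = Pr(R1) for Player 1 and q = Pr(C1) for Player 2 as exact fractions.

In a mixed NE each player is indifferent between their pure strategies, so the opponent's mix sets the indifference.
Player 2 indifferent between C1 and C2: p·(-3) + (1−p)·2 = p·4 + (1−p)·(-3) ⟹ 2 + (-5)p = (-3) + 7p ⟹ p = 5/12.
Player 1 indifferent between R1 and R2: q·4 + (1−q)·(-8) = q·(-3) + (1−q)·2 ⟹ (-8) + 12q = 2 + (-5)q ⟹ q = 10/17.

p = 5/12, q = 10/17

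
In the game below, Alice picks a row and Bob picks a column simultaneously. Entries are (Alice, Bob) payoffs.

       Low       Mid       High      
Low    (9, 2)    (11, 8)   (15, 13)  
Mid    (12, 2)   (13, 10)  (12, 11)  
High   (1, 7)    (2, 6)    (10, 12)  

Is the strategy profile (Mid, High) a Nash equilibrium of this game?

Holding Bob at High: Alice gets 12 from Mid but could get 15 by switching to Low. Alice has a profitable deviation.

No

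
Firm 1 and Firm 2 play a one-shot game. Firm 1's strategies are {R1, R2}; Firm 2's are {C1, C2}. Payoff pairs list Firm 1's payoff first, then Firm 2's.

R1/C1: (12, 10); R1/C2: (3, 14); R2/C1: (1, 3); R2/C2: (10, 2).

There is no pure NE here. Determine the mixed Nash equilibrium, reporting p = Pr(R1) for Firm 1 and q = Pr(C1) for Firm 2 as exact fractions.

p = 1/5, q = 7/18

Each player's mixing probability is pinned down by making the *other* player indifferent.
Firm 2 indifferent between C1 and C2: p·10 + (1−p)·3 = p·14 + (1−p)·2 ⟹ 3 + 7p = 2 + 12p ⟹ p = 1/5.
Firm 1 indifferent between R1 and R2: q·12 + (1−q)·3 = q·1 + (1−q)·10 ⟹ 3 + 9q = 10 + (-9)q ⟹ q = 7/18.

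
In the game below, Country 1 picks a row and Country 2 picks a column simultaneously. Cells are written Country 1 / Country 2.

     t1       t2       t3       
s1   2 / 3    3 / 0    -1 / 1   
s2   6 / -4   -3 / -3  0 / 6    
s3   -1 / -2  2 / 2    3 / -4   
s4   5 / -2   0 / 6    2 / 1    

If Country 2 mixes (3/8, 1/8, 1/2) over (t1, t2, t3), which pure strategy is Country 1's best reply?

Country 1's best reply maximizes expected payoff against the mix.
s1: (3/8)·2 + (1/8)·3 + (1/2)·(-1) = 5/8
s2: (3/8)·6 + (1/8)·(-3) + (1/2)·0 = 15/8
s3: (3/8)·(-1) + (1/8)·2 + (1/2)·3 = 11/8
s4: (3/8)·5 + (1/8)·0 + (1/2)·2 = 23/8
Highest expected payoff is 23/8, from s4.

s4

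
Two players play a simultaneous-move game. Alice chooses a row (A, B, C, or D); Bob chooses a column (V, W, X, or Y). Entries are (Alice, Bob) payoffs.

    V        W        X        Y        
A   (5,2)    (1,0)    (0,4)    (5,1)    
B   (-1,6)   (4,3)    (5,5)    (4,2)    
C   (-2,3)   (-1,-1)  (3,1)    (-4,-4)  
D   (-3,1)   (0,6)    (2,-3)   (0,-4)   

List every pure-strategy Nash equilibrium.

No pure-strategy Nash equilibrium

Find each player's best response to every opponent strategy; NE are the intersections.
Alice's best responses — vs V: A (payoff 5); vs W: B (payoff 4); vs X: B (payoff 5); vs Y: A (payoff 5).
Bob's best responses — vs A: X (payoff 4); vs B: V (payoff 6); vs C: V (payoff 3); vs D: W (payoff 6).
No cell has both players best-responding. For instance, Alice's best reply to Y is A, but against A Bob prefers X over Y.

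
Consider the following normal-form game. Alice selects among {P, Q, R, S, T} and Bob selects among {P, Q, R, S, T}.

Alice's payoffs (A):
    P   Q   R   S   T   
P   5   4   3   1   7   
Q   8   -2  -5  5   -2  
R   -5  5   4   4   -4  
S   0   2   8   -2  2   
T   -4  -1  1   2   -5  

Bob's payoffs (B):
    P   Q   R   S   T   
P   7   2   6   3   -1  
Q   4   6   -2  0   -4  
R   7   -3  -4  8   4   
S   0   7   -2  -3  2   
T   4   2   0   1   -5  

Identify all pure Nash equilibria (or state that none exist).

Find each player's best response to every opponent strategy; NE are the intersections.
Alice's best responses — vs P: Q (payoff 8); vs Q: R (payoff 5); vs R: S (payoff 8); vs S: Q (payoff 5); vs T: P (payoff 7).
Bob's best responses — vs P: P (payoff 7); vs Q: Q (payoff 6); vs R: S (payoff 8); vs S: Q (payoff 7); vs T: P (payoff 4).
No cell has both players best-responding. For instance, Alice's best reply to T is P, but against P Bob prefers P over T.

No pure-strategy Nash equilibrium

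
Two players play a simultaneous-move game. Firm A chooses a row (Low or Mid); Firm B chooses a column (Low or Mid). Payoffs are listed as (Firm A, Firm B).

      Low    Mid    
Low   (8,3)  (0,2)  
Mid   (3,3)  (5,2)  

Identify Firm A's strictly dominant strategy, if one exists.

A strategy is strictly dominant if it gives Firm A a strictly higher payoff than every other strategy, against every choice by the opponent.
Low is not dominant: against Mid, Mid gives 5 > 0.
Mid is not dominant: against Low, Low gives 8 > 3.
No single strategy is best against every opponent action.

None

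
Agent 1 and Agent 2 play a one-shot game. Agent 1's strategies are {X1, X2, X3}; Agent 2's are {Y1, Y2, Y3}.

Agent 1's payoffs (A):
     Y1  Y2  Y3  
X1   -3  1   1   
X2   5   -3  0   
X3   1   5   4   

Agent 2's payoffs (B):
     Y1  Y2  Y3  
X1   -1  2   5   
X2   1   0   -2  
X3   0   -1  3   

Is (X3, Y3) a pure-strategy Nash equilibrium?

Yes

Holding Agent 2 at Y3: Agent 1 gets 4 from X3, versus 1 from X1, 0 from X2. No profitable deviation for Agent 1.
Holding Agent 1 at X3: Agent 2 gets 3 from Y3, versus 0 from Y1, -1 from Y2. No profitable deviation for Agent 2 either.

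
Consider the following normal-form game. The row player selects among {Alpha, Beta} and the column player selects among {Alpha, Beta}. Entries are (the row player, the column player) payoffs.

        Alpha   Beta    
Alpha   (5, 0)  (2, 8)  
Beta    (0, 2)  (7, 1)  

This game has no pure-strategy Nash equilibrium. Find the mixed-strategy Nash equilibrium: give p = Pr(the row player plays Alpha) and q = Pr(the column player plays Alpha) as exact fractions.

p = 1/9, q = 1/2

Each player's mixing probability is pinned down by making the *other* player indifferent.
The column player indifferent between Alpha and Beta: p·0 + (1−p)·2 = p·8 + (1−p)·1 ⟹ 2 + (-2)p = 1 + 7p ⟹ p = 1/9.
The row player indifferent between Alpha and Beta: q·5 + (1−q)·2 = q·0 + (1−q)·7 ⟹ 2 + 3q = 7 + (-7)q ⟹ q = 1/2.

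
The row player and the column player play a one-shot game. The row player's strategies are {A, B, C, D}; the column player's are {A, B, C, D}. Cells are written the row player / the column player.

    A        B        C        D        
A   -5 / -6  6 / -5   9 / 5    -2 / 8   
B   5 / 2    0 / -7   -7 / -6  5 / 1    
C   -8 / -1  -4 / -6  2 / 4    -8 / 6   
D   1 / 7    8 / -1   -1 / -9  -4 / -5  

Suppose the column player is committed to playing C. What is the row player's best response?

With the column player fixed at C, the row player's payoffs are: A → 9, B → -7, C → 2, D → -1.
The maximum is 9, achieved by A.

A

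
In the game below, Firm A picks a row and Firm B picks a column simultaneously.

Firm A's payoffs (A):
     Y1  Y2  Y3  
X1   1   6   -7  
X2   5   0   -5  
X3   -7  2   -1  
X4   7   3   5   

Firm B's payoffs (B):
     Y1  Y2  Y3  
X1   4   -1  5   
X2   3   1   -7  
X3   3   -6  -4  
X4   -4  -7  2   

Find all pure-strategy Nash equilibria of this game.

(X4, Y3)

A profile is a Nash equilibrium when each player is best-responding to the other.
Firm A's best responses — vs Y1: X4 (payoff 7); vs Y2: X1 (payoff 6); vs Y3: X4 (payoff 5).
Firm B's best responses — vs X1: Y3 (payoff 5); vs X2: Y1 (payoff 3); vs X3: Y1 (payoff 3); vs X4: Y3 (payoff 2).
The only mutual best response is (X4, Y3); neither player gains by switching there.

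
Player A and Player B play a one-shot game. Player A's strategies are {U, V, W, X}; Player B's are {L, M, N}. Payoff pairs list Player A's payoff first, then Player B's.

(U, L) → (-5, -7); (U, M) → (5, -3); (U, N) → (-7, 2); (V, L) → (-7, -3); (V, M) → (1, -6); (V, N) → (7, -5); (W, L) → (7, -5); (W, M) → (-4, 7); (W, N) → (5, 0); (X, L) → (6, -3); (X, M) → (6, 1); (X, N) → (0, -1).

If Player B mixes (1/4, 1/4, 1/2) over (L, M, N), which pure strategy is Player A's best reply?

W

Compute Player A's expected payoff from each pure strategy against the given mix.
U: (1/4)·(-5) + (1/4)·5 + (1/2)·(-7) = -7/2
V: (1/4)·(-7) + (1/4)·1 + (1/2)·7 = 2
W: (1/4)·7 + (1/4)·(-4) + (1/2)·5 = 13/4
X: (1/4)·6 + (1/4)·6 + (1/2)·0 = 3
Highest expected payoff is 13/4, from W.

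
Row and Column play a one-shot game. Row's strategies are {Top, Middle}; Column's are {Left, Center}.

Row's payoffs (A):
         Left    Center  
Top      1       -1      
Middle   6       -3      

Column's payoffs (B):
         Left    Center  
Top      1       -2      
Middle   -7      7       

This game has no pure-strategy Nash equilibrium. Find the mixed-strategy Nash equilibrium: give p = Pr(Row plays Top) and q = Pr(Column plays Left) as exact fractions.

p = 14/17, q = 2/7

Each player's mixing probability is pinned down by making the *other* player indifferent.
Column indifferent between Left and Center: p·1 + (1−p)·(-7) = p·(-2) + (1−p)·7 ⟹ (-7) + 8p = 7 + (-9)p ⟹ p = 14/17.
Row indifferent between Top and Middle: q·1 + (1−q)·(-1) = q·6 + (1−q)·(-3) ⟹ (-1) + 2q = (-3) + 9q ⟹ q = 2/7.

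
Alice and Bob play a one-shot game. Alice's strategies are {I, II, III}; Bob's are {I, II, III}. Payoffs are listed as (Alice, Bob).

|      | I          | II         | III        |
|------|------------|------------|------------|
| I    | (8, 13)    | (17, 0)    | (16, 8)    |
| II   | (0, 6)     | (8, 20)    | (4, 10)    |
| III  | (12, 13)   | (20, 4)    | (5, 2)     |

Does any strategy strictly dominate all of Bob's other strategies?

Check whether one of Bob's strategies beats all alternatives regardless of what the opponent does.
I is not dominant: against II, II gives 20 > 6.
II is not dominant: against I, I gives 13 > 0.
III is not dominant: against I, I gives 13 > 8.
No single strategy is best against every opponent action.

None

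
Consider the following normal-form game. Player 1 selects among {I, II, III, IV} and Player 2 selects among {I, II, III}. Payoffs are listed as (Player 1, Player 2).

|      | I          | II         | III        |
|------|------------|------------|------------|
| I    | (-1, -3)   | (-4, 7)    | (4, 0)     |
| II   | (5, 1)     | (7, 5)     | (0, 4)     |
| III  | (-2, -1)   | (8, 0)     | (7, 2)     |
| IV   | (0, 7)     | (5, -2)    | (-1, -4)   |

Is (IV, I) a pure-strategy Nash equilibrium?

Holding Player 2 at I: Player 1 gets 0 from IV but could get 5 by switching to II. Player 1 has a profitable deviation.

No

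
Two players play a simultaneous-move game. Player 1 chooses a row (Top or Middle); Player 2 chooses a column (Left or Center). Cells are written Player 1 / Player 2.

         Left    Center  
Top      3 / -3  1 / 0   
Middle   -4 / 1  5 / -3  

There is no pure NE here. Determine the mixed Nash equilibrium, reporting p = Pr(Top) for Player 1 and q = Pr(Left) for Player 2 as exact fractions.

Each player's mixing probability is pinned down by making the *other* player indifferent.
Player 2 indifferent between Left and Center: p·(-3) + (1−p)·1 = p·0 + (1−p)·(-3) ⟹ 1 + (-4)p = (-3) + 3p ⟹ p = 4/7.
Player 1 indifferent between Top and Middle: q·3 + (1−q)·1 = q·(-4) + (1−q)·5 ⟹ 1 + 2q = 5 + (-9)q ⟹ q = 4/11.

p = 4/7, q = 4/11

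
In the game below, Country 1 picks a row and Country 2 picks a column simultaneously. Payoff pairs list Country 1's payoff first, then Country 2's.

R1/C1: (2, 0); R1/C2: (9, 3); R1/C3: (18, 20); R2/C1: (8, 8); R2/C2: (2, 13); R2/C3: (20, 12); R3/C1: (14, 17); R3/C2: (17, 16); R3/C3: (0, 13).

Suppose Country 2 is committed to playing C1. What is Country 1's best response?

R3

With Country 2 fixed at C1, Country 1's payoffs are: R1 → 2, R2 → 8, R3 → 14.
The maximum is 14, achieved by R3.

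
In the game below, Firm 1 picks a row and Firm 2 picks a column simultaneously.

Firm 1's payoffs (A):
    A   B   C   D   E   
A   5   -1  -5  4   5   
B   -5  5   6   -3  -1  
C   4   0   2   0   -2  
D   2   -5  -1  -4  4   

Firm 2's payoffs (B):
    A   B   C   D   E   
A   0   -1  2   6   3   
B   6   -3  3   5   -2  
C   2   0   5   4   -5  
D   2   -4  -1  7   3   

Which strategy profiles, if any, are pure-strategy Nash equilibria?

Find each player's best response to every opponent strategy; NE are the intersections.
Firm 1's best responses — vs A: A (payoff 5); vs B: B (payoff 5); vs C: B (payoff 6); vs D: A (payoff 4); vs E: A (payoff 5).
Firm 2's best responses — vs A: D (payoff 6); vs B: A (payoff 6); vs C: C (payoff 5); vs D: D (payoff 7).
The only mutual best response is (A, D); neither player gains by switching there.

(A, D)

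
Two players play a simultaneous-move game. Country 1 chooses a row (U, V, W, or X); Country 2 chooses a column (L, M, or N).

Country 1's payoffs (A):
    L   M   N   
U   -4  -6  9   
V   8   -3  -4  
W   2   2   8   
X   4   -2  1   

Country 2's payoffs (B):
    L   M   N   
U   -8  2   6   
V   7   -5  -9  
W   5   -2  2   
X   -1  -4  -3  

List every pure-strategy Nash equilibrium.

Check mutual best responses: a cell is a NE iff neither player can gain by unilaterally deviating.
Country 1's best responses — vs L: V (payoff 8); vs M: W (payoff 2); vs N: U (payoff 9).
Country 2's best responses — vs U: N (payoff 6); vs V: L (payoff 7); vs W: L (payoff 5); vs X: L (payoff -1).
Mutual best responses occur at (U, N) and (V, L); at each, neither player gains by switching.

(U, N) and (V, L)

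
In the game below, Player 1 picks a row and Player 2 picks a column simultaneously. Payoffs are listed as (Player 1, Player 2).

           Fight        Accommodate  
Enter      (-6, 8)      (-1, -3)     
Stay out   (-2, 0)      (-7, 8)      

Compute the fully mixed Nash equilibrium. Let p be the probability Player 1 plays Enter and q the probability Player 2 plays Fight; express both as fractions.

Each player's mixing probability is pinned down by making the *other* player indifferent.
Player 2 indifferent between Fight and Accommodate: p·8 + (1−p)·0 = p·(-3) + (1−p)·8 ⟹ 0 + 8p = 8 + (-11)p ⟹ p = 8/19.
Player 1 indifferent between Enter and Stay out: q·(-6) + (1−q)·(-1) = q·(-2) + (1−q)·(-7) ⟹ (-1) + (-5)q = (-7) + 5q ⟹ q = 3/5.

p = 8/19, q = 3/5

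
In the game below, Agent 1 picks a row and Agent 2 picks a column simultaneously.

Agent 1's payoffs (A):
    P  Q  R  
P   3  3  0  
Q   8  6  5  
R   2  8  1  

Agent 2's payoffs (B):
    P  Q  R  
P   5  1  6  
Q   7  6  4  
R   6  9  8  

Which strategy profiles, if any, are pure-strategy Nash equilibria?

Find each player's best response to every opponent strategy; NE are the intersections.
Agent 1's best responses — vs P: Q (payoff 8); vs Q: R (payoff 8); vs R: Q (payoff 5).
Agent 2's best responses — vs P: R (payoff 6); vs Q: P (payoff 7); vs R: Q (payoff 9).
Mutual best responses occur at (Q, P) and (R, Q); at each, neither player gains by switching.

(Q, P) and (R, Q)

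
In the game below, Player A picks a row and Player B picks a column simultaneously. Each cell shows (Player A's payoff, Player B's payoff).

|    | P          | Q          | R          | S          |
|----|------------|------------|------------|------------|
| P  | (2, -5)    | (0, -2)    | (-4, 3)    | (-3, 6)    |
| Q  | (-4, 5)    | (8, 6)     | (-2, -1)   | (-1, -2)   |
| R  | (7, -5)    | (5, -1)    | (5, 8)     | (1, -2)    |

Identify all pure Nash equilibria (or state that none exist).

Check mutual best responses: a cell is a NE iff neither player can gain by unilaterally deviating.
Player A's best responses — vs P: R (payoff 7); vs Q: Q (payoff 8); vs R: R (payoff 5); vs S: R (payoff 1).
Player B's best responses — vs P: S (payoff 6); vs Q: Q (payoff 6); vs R: R (payoff 8).
Mutual best responses occur at (Q, Q) and (R, R); at each, neither player gains by switching.

(Q, Q) and (R, R)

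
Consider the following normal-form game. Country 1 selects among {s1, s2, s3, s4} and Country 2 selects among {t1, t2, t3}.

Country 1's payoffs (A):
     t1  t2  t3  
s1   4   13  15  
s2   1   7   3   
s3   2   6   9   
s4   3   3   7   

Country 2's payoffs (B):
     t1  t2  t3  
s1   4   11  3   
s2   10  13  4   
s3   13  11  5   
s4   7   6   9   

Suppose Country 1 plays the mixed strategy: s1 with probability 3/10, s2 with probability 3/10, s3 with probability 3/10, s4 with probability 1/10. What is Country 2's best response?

Compute Country 2's expected payoff from each pure strategy against the given mix.
t1: (3/10)·4 + (3/10)·10 + (3/10)·13 + (1/10)·7 = 44/5
t2: (3/10)·11 + (3/10)·13 + (3/10)·11 + (1/10)·6 = 111/10
t3: (3/10)·3 + (3/10)·4 + (3/10)·5 + (1/10)·9 = 9/2
Highest expected payoff is 111/10, from t2.

t2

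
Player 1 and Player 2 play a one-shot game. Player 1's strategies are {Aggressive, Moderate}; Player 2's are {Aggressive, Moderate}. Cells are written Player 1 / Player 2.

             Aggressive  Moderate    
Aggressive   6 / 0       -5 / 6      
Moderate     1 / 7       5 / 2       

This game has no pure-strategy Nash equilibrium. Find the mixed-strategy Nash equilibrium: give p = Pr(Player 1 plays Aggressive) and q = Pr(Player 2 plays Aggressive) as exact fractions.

p = 5/11, q = 2/3

Each player's mixing probability is pinned down by making the *other* player indifferent.
Player 2 indifferent between Aggressive and Moderate: p·0 + (1−p)·7 = p·6 + (1−p)·2 ⟹ 7 + (-7)p = 2 + 4p ⟹ p = 5/11.
Player 1 indifferent between Aggressive and Moderate: q·6 + (1−q)·(-5) = q·1 + (1−q)·5 ⟹ (-5) + 11q = 5 + (-4)q ⟹ q = 2/3.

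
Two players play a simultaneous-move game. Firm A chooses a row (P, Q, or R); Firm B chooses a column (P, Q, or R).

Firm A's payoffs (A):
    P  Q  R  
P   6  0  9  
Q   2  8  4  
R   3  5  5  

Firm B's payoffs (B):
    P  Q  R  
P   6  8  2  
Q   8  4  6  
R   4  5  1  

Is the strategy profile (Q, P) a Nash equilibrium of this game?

No

Holding Firm B at P: Firm A gets 2 from Q but could get 6 by switching to P. Firm A has a profitable deviation.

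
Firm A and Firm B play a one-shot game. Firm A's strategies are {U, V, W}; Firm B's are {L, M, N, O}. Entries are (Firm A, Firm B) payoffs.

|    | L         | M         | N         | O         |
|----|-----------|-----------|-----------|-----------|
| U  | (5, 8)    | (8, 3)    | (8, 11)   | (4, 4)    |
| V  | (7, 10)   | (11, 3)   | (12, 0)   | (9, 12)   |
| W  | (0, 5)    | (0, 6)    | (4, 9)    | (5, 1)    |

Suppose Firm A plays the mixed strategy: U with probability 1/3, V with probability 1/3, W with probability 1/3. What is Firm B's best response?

Firm B's best reply maximizes expected payoff against the mix.
L: (1/3)·8 + (1/3)·10 + (1/3)·5 = 23/3
M: (1/3)·3 + (1/3)·3 + (1/3)·6 = 4
N: (1/3)·11 + (1/3)·0 + (1/3)·9 = 20/3
O: (1/3)·4 + (1/3)·12 + (1/3)·1 = 17/3
Highest expected payoff is 23/3, from L.

L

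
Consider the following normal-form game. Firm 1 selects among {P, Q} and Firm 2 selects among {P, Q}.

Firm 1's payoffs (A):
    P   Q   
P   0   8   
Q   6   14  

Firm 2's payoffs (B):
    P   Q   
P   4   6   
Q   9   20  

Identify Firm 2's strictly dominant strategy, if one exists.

Check whether one of Firm 2's strategies beats all alternatives regardless of what the opponent does.
Q strictly dominates: vs P: 6 > 4; vs Q: 20 > 9.

Q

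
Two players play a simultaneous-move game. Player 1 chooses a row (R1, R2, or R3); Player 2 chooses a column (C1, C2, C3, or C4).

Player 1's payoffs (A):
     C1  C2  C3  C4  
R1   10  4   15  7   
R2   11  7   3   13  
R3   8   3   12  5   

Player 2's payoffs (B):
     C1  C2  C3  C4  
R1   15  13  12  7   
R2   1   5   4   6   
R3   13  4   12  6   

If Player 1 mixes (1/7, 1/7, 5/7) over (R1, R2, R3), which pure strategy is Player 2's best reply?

C1

Compute Player 2's expected payoff from each pure strategy against the given mix.
C1: (1/7)·15 + (1/7)·1 + (5/7)·13 = 81/7
C2: (1/7)·13 + (1/7)·5 + (5/7)·4 = 38/7
C3: (1/7)·12 + (1/7)·4 + (5/7)·12 = 76/7
C4: (1/7)·7 + (1/7)·6 + (5/7)·6 = 43/7
Highest expected payoff is 81/7, from C1.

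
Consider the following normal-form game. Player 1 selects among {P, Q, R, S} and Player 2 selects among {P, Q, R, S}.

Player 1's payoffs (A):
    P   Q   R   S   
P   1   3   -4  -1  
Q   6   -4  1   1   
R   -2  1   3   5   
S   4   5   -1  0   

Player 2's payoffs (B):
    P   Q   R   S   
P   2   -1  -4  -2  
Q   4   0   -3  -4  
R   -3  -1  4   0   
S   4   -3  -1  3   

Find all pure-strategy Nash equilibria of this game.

A profile is a Nash equilibrium when each player is best-responding to the other.
Player 1's best responses — vs P: Q (payoff 6); vs Q: S (payoff 5); vs R: R (payoff 3); vs S: R (payoff 5).
Player 2's best responses — vs P: P (payoff 2); vs Q: P (payoff 4); vs R: R (payoff 4); vs S: P (payoff 4).
Mutual best responses occur at (Q, P) and (R, R); at each, neither player gains by switching.

(Q, P) and (R, R)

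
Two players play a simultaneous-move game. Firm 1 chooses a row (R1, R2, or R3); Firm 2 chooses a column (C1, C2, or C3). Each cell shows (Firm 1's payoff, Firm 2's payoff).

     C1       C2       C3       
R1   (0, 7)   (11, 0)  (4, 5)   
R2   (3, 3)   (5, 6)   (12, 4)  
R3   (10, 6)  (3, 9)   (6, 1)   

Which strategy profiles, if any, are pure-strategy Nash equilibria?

No pure-strategy Nash equilibrium

Check mutual best responses: a cell is a NE iff neither player can gain by unilaterally deviating.
Firm 1's best responses — vs C1: R3 (payoff 10); vs C2: R1 (payoff 11); vs C3: R2 (payoff 12).
Firm 2's best responses — vs R1: C1 (payoff 7); vs R2: C2 (payoff 6); vs R3: C2 (payoff 9).
No cell has both players best-responding. For instance, Firm 1's best reply to C3 is R2, but against R2 Firm 2 prefers C2 over C3.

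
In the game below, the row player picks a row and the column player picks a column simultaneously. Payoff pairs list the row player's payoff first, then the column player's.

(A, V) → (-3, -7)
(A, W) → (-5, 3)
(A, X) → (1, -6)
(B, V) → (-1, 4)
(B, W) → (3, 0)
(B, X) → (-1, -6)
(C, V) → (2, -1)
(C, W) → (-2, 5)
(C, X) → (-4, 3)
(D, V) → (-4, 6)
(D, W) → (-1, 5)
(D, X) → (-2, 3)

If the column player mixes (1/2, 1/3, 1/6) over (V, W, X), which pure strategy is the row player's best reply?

B

Compute the row player's expected payoff from each pure strategy against the given mix.
A: (1/2)·(-3) + (1/3)·(-5) + (1/6)·1 = -3
B: (1/2)·(-1) + (1/3)·3 + (1/6)·(-1) = 1/3
C: (1/2)·2 + (1/3)·(-2) + (1/6)·(-4) = -1/3
D: (1/2)·(-4) + (1/3)·(-1) + (1/6)·(-2) = -8/3
Highest expected payoff is 1/3, from B.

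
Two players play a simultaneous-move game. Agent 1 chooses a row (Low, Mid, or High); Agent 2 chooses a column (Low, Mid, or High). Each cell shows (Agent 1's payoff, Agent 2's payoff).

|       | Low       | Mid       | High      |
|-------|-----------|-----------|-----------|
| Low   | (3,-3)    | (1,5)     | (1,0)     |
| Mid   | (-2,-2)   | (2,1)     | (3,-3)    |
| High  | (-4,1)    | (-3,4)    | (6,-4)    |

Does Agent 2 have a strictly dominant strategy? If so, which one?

Check whether one of Agent 2's strategies beats all alternatives regardless of what the opponent does.
Mid strictly dominates: vs Low: 5 > each of {-3, 0}; vs Mid: 1 > each of {-2, -3}; vs High: 4 > each of {1, -4}.

Mid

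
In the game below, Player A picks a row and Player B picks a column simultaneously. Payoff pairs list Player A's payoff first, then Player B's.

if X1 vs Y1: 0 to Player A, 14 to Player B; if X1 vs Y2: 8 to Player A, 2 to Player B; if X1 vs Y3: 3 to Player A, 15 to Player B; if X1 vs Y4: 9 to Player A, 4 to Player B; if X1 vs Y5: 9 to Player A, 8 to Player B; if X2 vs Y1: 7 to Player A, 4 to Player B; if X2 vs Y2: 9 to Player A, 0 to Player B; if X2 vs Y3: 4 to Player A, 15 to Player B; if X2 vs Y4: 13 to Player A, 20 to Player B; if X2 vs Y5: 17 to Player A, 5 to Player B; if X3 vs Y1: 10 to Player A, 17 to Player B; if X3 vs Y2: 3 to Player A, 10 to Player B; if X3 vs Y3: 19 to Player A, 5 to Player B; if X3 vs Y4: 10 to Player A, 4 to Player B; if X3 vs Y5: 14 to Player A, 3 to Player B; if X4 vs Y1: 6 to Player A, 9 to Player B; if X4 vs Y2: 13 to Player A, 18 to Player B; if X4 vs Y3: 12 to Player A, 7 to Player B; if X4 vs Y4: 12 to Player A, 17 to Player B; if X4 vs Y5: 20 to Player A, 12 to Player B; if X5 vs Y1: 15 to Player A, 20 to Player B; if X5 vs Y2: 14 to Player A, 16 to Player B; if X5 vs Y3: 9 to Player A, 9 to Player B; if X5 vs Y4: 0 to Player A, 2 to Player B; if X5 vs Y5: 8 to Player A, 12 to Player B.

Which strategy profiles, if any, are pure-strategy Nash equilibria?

Check mutual best responses: a cell is a NE iff neither player can gain by unilaterally deviating.
Player A's best responses — vs Y1: X5 (payoff 15); vs Y2: X5 (payoff 14); vs Y3: X3 (payoff 19); vs Y4: X2 (payoff 13); vs Y5: X4 (payoff 20).
Player B's best responses — vs X1: Y3 (payoff 15); vs X2: Y4 (payoff 20); vs X3: Y1 (payoff 17); vs X4: Y2 (payoff 18); vs X5: Y1 (payoff 20).
Mutual best responses occur at (X2, Y4) and (X5, Y1); at each, neither player gains by switching.

(X2, Y4) and (X5, Y1)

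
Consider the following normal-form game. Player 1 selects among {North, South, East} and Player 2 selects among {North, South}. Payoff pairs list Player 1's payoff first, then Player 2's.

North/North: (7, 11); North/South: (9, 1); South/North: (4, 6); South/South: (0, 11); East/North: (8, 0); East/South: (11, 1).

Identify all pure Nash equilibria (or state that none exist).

A profile is a Nash equilibrium when each player is best-responding to the other.
Player 1's best responses — vs North: East (payoff 8); vs South: East (payoff 11).
Player 2's best responses — vs North: North (payoff 11); vs South: South (payoff 11); vs East: South (payoff 1).
The only mutual best response is (East, South); neither player gains by switching there.

(East, South)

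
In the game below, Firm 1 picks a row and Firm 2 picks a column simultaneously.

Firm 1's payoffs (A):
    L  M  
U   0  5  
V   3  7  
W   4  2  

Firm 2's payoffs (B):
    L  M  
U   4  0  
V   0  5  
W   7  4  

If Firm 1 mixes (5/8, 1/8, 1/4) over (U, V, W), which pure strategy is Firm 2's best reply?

Firm 2's best reply maximizes expected payoff against the mix.
L: (5/8)·4 + (1/8)·0 + (1/4)·7 = 17/4
M: (5/8)·0 + (1/8)·5 + (1/4)·4 = 13/8
Highest expected payoff is 17/4, from L.

L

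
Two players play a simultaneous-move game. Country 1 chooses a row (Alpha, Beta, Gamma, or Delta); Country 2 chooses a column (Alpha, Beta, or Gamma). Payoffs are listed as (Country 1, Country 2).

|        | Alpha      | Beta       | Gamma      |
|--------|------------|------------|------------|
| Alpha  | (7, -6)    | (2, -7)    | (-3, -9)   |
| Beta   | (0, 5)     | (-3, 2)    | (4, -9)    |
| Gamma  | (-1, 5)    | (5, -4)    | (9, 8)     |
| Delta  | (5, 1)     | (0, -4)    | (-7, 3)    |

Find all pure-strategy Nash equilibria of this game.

(Alpha, Alpha) and (Gamma, Gamma)

A profile is a Nash equilibrium when each player is best-responding to the other.
Country 1's best responses — vs Alpha: Alpha (payoff 7); vs Beta: Gamma (payoff 5); vs Gamma: Gamma (payoff 9).
Country 2's best responses — vs Alpha: Alpha (payoff -6); vs Beta: Alpha (payoff 5); vs Gamma: Gamma (payoff 8); vs Delta: Gamma (payoff 3).
Mutual best responses occur at (Alpha, Alpha) and (Gamma, Gamma); at each, neither player gains by switching.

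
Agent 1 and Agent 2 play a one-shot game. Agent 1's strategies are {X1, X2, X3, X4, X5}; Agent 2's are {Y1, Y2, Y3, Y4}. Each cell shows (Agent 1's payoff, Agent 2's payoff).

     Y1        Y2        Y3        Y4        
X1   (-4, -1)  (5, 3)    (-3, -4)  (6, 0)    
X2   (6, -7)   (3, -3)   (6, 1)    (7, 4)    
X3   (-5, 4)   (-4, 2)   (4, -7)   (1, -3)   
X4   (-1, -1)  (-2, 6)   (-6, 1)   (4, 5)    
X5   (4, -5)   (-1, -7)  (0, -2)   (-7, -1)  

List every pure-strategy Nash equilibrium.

(X1, Y2) and (X2, Y4)

A profile is a Nash equilibrium when each player is best-responding to the other.
Agent 1's best responses — vs Y1: X2 (payoff 6); vs Y2: X1 (payoff 5); vs Y3: X2 (payoff 6); vs Y4: X2 (payoff 7).
Agent 2's best responses — vs X1: Y2 (payoff 3); vs X2: Y4 (payoff 4); vs X3: Y1 (payoff 4); vs X4: Y2 (payoff 6); vs X5: Y4 (payoff -1).
Mutual best responses occur at (X1, Y2) and (X2, Y4); at each, neither player gains by switching.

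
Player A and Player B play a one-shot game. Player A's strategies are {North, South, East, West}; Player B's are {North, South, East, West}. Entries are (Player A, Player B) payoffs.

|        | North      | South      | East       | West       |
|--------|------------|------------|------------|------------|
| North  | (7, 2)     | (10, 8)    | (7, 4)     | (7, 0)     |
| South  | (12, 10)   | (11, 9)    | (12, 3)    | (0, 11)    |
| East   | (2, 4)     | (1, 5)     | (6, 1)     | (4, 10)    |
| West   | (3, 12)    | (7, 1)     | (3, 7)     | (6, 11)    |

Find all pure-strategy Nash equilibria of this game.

Check mutual best responses: a cell is a NE iff neither player can gain by unilaterally deviating.
Player A's best responses — vs North: South (payoff 12); vs South: South (payoff 11); vs East: South (payoff 12); vs West: North (payoff 7).
Player B's best responses — vs North: South (payoff 8); vs South: West (payoff 11); vs East: West (payoff 10); vs West: North (payoff 12).
No cell has both players best-responding. For instance, Player A's best reply to East is South, but against South Player B prefers West over East.

No pure-strategy Nash equilibrium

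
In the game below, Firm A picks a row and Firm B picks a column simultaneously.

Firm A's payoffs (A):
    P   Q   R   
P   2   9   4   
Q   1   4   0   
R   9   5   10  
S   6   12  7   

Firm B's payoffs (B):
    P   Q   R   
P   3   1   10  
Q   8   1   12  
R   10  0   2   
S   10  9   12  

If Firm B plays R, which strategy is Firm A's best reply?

R

With Firm B fixed at R, Firm A's payoffs are: P → 4, Q → 0, R → 10, S → 7.
The maximum is 10, achieved by R.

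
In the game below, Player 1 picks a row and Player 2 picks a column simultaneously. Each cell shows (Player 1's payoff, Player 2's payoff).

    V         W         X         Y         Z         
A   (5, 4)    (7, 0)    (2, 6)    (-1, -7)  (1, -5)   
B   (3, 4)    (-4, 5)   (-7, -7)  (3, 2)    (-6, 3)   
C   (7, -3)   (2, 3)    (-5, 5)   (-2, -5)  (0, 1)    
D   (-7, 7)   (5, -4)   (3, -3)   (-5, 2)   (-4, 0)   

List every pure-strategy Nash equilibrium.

Find each player's best response to every opponent strategy; NE are the intersections.
Player 1's best responses — vs V: C (payoff 7); vs W: A (payoff 7); vs X: D (payoff 3); vs Y: B (payoff 3); vs Z: A (payoff 1).
Player 2's best responses — vs A: X (payoff 6); vs B: W (payoff 5); vs C: X (payoff 5); vs D: V (payoff 7).
No cell has both players best-responding. For instance, Player 1's best reply to Z is A, but against A Player 2 prefers X over Z.

No pure-strategy Nash equilibrium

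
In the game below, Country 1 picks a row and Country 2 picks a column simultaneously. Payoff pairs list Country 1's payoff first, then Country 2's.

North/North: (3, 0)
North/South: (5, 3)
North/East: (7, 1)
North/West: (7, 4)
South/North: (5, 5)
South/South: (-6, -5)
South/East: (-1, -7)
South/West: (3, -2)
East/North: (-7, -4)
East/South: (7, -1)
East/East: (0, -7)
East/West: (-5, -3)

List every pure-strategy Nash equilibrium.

A profile is a Nash equilibrium when each player is best-responding to the other.
Country 1's best responses — vs North: South (payoff 5); vs South: East (payoff 7); vs East: North (payoff 7); vs West: North (payoff 7).
Country 2's best responses — vs North: West (payoff 4); vs South: North (payoff 5); vs East: South (payoff -1).
Mutual best responses occur at (North, West), (South, North), and (East, South); at each, neither player gains by switching.

(North, West), (South, North), and (East, South)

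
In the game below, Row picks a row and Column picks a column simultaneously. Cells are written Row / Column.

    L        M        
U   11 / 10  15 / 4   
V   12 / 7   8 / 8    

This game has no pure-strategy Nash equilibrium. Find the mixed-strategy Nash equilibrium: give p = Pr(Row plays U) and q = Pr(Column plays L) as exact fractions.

In a mixed NE each player is indifferent between their pure strategies, so the opponent's mix sets the indifference.
Column indifferent between L and M: p·10 + (1−p)·7 = p·4 + (1−p)·8 ⟹ 7 + 3p = 8 + (-4)p ⟹ p = 1/7.
Row indifferent between U and V: q·11 + (1−q)·15 = q·12 + (1−q)·8 ⟹ 15 + (-4)q = 8 + 4q ⟹ q = 7/8.

p = 1/7, q = 7/8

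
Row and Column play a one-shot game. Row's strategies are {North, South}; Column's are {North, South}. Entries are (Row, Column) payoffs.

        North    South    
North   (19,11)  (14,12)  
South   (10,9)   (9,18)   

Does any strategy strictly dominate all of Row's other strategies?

A strategy is strictly dominant if it gives Row a strictly higher payoff than every other strategy, against every choice by the opponent.
North strictly dominates: vs North: 19 > 10; vs South: 14 > 9.

North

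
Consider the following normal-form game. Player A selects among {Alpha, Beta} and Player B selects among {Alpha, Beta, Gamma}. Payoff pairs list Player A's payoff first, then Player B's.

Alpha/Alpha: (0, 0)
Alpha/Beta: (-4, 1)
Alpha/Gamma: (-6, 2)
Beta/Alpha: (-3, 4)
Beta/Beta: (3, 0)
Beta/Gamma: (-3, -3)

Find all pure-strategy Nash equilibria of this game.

No pure-strategy Nash equilibrium

Check mutual best responses: a cell is a NE iff neither player can gain by unilaterally deviating.
Player A's best responses — vs Alpha: Alpha (payoff 0); vs Beta: Beta (payoff 3); vs Gamma: Beta (payoff -3).
Player B's best responses — vs Alpha: Gamma (payoff 2); vs Beta: Alpha (payoff 4).
No cell has both players best-responding. For instance, Player A's best reply to Beta is Beta, but against Beta Player B prefers Alpha over Beta.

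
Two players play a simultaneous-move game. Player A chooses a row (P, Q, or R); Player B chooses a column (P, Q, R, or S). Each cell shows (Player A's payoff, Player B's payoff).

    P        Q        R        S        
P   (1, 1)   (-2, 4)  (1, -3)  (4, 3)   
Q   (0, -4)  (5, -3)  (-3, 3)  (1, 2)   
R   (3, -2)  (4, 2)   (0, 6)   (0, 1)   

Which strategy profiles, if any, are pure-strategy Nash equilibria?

Find each player's best response to every opponent strategy; NE are the intersections.
Player A's best responses — vs P: R (payoff 3); vs Q: Q (payoff 5); vs R: P (payoff 1); vs S: P (payoff 4).
Player B's best responses — vs P: Q (payoff 4); vs Q: R (payoff 3); vs R: R (payoff 6).
No cell has both players best-responding. For instance, Player A's best reply to P is R, but against R Player B prefers R over P.

None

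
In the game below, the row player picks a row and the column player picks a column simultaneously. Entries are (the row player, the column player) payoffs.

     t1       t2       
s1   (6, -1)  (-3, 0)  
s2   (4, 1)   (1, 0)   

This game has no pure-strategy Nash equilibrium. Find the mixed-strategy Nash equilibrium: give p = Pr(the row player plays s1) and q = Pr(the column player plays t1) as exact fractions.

Each player's mixing probability is pinned down by making the *other* player indifferent.
The column player indifferent between t1 and t2: p·(-1) + (1−p)·1 = p·0 + (1−p)·0 ⟹ 1 + (-2)p = 0 + 0p ⟹ p = 1/2.
The row player indifferent between s1 and s2: q·6 + (1−q)·(-3) = q·4 + (1−q)·1 ⟹ (-3) + 9q = 1 + 3q ⟹ q = 2/3.

p = 1/2, q = 2/3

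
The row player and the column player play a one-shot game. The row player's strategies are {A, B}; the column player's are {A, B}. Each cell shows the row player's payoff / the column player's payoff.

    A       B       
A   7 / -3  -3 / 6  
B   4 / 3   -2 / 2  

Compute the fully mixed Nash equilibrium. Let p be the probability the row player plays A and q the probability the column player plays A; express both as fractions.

p = 1/10, q = 1/4

Each player's mixing probability is pinned down by making the *other* player indifferent.
The column player indifferent between A and B: p·(-3) + (1−p)·3 = p·6 + (1−p)·2 ⟹ 3 + (-6)p = 2 + 4p ⟹ p = 1/10.
The row player indifferent between A and B: q·7 + (1−q)·(-3) = q·4 + (1−q)·(-2) ⟹ (-3) + 10q = (-2) + 6q ⟹ q = 1/4.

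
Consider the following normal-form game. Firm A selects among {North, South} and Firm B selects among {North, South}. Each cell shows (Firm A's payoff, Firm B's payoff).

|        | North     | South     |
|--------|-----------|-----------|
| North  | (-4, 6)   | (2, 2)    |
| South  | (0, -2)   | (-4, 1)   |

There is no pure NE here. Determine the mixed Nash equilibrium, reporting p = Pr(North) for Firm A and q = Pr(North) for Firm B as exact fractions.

In a mixed NE each player is indifferent between their pure strategies, so the opponent's mix sets the indifference.
Firm B indifferent between North and South: p·6 + (1−p)·(-2) = p·2 + (1−p)·1 ⟹ (-2) + 8p = 1 + 1p ⟹ p = 3/7.
Firm A indifferent between North and South: q·(-4) + (1−q)·2 = q·0 + (1−q)·(-4) ⟹ 2 + (-6)q = (-4) + 4q ⟹ q = 3/5.

p = 3/7, q = 3/5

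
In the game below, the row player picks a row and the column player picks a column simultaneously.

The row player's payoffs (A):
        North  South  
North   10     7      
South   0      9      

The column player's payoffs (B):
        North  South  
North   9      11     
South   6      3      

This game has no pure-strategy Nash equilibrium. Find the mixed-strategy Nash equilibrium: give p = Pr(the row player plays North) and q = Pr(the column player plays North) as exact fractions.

Each player's mixing probability is pinned down by making the *other* player indifferent.
The column player indifferent between North and South: p·9 + (1−p)·6 = p·11 + (1−p)·3 ⟹ 6 + 3p = 3 + 8p ⟹ p = 3/5.
The row player indifferent between North and South: q·10 + (1−q)·7 = q·0 + (1−q)·9 ⟹ 7 + 3q = 9 + (-9)q ⟹ q = 1/6.

p = 3/5, q = 1/6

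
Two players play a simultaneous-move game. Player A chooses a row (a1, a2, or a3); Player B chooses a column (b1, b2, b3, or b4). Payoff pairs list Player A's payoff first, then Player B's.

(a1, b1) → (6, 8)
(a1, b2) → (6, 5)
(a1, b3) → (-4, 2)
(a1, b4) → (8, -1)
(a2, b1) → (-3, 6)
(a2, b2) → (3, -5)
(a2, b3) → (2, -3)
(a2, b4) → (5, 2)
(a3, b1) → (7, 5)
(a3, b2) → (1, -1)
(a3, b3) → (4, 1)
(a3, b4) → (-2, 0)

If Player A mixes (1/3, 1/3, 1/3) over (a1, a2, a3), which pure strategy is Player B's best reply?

b1

Player B's best reply maximizes expected payoff against the mix.
b1: (1/3)·8 + (1/3)·6 + (1/3)·5 = 19/3
b2: (1/3)·5 + (1/3)·(-5) + (1/3)·(-1) = -1/3
b3: (1/3)·2 + (1/3)·(-3) + (1/3)·1 = 0
b4: (1/3)·(-1) + (1/3)·2 + (1/3)·0 = 1/3
Highest expected payoff is 19/3, from b1.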